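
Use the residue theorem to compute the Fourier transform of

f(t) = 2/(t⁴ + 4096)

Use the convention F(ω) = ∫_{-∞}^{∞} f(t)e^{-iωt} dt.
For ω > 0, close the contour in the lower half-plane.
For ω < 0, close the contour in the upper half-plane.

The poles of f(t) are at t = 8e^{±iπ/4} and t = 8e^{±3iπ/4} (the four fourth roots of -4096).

Let g(z) = f(z)e^{-iωz}; for large |z| the factor e^{-iωz} decays in the lower half-plane when ω > 0 and in the upper half-plane when ω < 0.

Case ω > 0 (lower half-plane, clockwise contour ⇒ F(ω) = -2πi·ΣRes):
  Res_{z = - 4 \sqrt{2} - 4 \sqrt{2} i} g(z) = \frac{\sqrt{2} i \left(1 - i\right) e^{4 \sqrt{2} \omega \left(-1 + i\right)}}{2048}
  Res_{z = 4 \sqrt{2} - 4 \sqrt{2} i} g(z) = \frac{\sqrt{2} i \left(1 + i\right) e^{- 4 \sqrt{2} \omega \left(1 + i\right)}}{2048}
  F(ω) = -2πi·ΣRes = \frac{\sqrt{2} \pi \left(1 - i\right) \left(e^{8 \sqrt{2} i \omega} + i\right) e^{- 4 \sqrt{2} \omega \left(1 + i\right)}}{1024} = \frac{\sqrt{2} \pi \left(\sin{\left(4 \sqrt{2} \omega \right)} + \cos{\left(4 \sqrt{2} \omega \right)}\right) e^{- 4 \sqrt{2} \omega}}{512}

Case ω < 0 (upper half-plane, counterclockwise contour ⇒ F(ω) = +2πi·ΣRes):
  Res_{z = 4 \sqrt{2} + 4 \sqrt{2} i} g(z) = \frac{\sqrt{2} i \left(-1 + i\right) e^{4 \sqrt{2} \omega \left(1 - i\right)}}{2048}
  Res_{z = - 4 \sqrt{2} + 4 \sqrt{2} i} g(z) = \frac{\sqrt{2} \left(1 - i\right) e^{4 \sqrt{2} \omega \left(1 + i\right)}}{2048}
  F(ω) = 2πi·ΣRes = - \frac{\sqrt{2} i \pi \left(i \left(1 - i\right) e^{4 \sqrt{2} \omega \left(1 - i\right)} - \left(1 - i\right) e^{4 \sqrt{2} \omega \left(1 + i\right)}\right)}{1024} = \frac{\sqrt{2} \pi \left(- \sin{\left(4 \sqrt{2} \omega \right)} + \cos{\left(4 \sqrt{2} \omega \right)}\right) e^{4 \sqrt{2} \omega}}{512}

Both cases combine into a single formula in |ω|:

F(ω) = \frac{\sqrt{2} \pi \left(\sin{\left(4 \sqrt{2} \left|{\omega}\right| \right)} + \cos{\left(4 \sqrt{2} \left|{\omega}\right| \right)}\right) e^{- 4 \sqrt{2} \left|{\omega}\right|}}{512}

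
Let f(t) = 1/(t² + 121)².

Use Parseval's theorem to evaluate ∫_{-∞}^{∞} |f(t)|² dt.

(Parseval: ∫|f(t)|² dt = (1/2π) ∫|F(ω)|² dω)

∫|f(t)|² dt = \frac{5 \pi}{311794736}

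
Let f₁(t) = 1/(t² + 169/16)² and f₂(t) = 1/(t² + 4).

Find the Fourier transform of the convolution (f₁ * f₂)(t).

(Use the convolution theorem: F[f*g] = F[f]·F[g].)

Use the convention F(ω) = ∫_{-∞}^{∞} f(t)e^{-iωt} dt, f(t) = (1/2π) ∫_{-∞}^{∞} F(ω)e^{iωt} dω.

F[f₁*f₂](ω) = \frac{4 \pi^{2} \left(13 \left|{\omega}\right| + 4\right) e^{- \frac{21 \left|{\omega}\right|}{4}}}{2197}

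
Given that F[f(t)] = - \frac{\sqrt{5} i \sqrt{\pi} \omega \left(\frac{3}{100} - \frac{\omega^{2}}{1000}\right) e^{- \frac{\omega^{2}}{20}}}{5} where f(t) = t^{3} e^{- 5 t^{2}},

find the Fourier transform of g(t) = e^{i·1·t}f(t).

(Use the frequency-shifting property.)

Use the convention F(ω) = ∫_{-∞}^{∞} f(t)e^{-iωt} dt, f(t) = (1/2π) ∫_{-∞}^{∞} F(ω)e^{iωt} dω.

F[g](ω) = \frac{\sqrt{5} i \sqrt{\pi} \left(\omega - 1\right) \left(\left(\omega - 1\right)^{2} - 30\right) e^{- \frac{\left(\omega - 1\right)^{2}}{20}}}{5000}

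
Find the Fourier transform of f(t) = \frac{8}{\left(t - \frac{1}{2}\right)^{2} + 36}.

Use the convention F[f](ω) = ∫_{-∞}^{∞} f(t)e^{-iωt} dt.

F(ω) = \frac{4 \pi e^{- \frac{i \omega}{2} - 6 \left|{\omega}\right|}}{3}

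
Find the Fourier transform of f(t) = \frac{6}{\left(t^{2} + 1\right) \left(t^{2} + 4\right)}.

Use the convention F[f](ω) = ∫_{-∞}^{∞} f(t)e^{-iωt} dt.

F(ω) = \pi \left(2 e^{\left|{\omega}\right|} - 1\right) e^{- 2 \left|{\omega}\right|}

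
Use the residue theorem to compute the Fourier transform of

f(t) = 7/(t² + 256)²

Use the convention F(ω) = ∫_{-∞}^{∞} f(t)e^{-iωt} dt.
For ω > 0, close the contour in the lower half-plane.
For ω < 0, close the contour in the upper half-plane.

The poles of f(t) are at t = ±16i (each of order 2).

Let g(z) = f(z)e^{-iωz}; for large |z| the factor e^{-iωz} decays in the lower half-plane when ω > 0 and in the upper half-plane when ω < 0.

Case ω > 0 (lower half-plane, clockwise contour ⇒ F(ω) = -2πi·ΣRes):
  Res_{z = - 16 i} g(z) = \frac{7 i \left(16 \omega + 1\right) e^{- 16 \omega}}{16384} (pole of order 2)
  F(ω) = -2πi·ΣRes = \frac{7 \pi \left(16 \omega + 1\right) e^{- 16 \omega}}{8192}

Case ω < 0 (upper half-plane, counterclockwise contour ⇒ F(ω) = +2πi·ΣRes):
  Res_{z = 16 i} g(z) = \frac{7 i \left(16 \omega - 1\right) e^{16 \omega}}{16384} (pole of order 2)
  F(ω) = 2πi·ΣRes = \frac{7 \pi \left(1 - 16 \omega\right) e^{16 \omega}}{8192}

Both cases combine into a single formula in |ω|:

F(ω) = \frac{7 \pi \left(16 \left|{\omega}\right| + 1\right) e^{- 16 \left|{\omega}\right|}}{8192}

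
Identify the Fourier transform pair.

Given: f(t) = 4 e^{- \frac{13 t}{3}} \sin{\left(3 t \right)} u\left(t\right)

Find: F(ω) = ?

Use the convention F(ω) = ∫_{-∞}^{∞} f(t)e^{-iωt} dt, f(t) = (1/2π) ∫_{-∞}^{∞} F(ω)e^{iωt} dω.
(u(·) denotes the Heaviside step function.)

F(ω) = \frac{108}{\left(3 i \omega + 13\right)^{2} + 81}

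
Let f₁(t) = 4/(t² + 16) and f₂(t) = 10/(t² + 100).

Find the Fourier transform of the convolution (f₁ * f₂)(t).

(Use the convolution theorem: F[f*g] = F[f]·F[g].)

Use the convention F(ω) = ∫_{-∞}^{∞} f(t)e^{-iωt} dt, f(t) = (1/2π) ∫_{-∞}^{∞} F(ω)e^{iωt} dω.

F[f₁*f₂](ω) = \pi^{2} e^{- 14 \left|{\omega}\right|}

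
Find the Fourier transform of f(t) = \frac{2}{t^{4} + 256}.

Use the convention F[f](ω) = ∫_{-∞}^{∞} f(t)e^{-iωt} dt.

F(ω) = \frac{\pi e^{- 2 \sqrt{2} \left|{\omega}\right|} \sin{\left(2 \sqrt{2} \left|{\omega}\right| + \frac{\pi}{4} \right)}}{32}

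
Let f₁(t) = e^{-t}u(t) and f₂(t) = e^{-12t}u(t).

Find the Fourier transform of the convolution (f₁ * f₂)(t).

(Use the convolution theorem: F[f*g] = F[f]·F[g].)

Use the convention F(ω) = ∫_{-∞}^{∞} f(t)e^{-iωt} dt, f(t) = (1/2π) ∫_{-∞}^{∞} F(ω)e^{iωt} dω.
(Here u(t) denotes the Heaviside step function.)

F[f₁*f₂](ω) = \frac{1}{\left(i \omega + 1\right) \left(i \omega + 12\right)}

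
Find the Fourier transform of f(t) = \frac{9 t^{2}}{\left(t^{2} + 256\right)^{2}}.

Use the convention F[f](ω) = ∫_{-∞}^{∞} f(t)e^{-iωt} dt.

F(ω) = \frac{9 \pi \left(1 - 16 \left|{\omega}\right|\right) e^{- 16 \left|{\omega}\right|}}{32}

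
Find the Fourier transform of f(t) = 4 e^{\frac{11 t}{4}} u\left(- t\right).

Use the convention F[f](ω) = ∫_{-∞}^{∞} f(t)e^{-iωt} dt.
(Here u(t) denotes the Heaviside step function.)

F(ω) = - \frac{16}{4 i \omega - 11}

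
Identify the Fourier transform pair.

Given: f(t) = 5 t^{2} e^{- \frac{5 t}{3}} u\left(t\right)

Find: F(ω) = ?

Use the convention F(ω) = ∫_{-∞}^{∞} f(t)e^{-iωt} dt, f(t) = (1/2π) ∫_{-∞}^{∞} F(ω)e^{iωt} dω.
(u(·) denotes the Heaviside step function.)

F(ω) = \frac{270}{\left(3 i \omega + 5\right)^{3}}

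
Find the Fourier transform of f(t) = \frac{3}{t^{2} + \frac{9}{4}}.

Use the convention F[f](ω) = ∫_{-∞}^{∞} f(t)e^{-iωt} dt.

F(ω) = 2 \pi e^{- \frac{3 \left|{\omega}\right|}{2}}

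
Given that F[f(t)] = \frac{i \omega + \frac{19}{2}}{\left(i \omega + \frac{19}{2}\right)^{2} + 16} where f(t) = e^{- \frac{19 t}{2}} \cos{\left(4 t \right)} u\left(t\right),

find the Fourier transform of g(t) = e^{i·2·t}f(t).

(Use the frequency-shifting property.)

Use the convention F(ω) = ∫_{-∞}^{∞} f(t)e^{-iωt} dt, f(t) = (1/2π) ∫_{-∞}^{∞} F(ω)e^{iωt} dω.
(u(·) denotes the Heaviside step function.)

F[g](ω) = \frac{2 \left(2 i \left(\omega - 2\right) + 19\right)}{\left(2 i \left(\omega - 2\right) + 19\right)^{2} + 64}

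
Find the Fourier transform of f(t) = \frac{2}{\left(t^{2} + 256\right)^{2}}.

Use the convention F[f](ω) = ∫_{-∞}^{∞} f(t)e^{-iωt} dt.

F(ω) = \frac{\pi \left(16 \left|{\omega}\right| + 1\right) e^{- 16 \left|{\omega}\right|}}{4096}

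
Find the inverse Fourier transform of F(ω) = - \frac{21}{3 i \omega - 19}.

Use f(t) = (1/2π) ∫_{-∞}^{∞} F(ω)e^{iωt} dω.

f(t) = 7 e^{\frac{19 t}{3}} u\left(- t\right)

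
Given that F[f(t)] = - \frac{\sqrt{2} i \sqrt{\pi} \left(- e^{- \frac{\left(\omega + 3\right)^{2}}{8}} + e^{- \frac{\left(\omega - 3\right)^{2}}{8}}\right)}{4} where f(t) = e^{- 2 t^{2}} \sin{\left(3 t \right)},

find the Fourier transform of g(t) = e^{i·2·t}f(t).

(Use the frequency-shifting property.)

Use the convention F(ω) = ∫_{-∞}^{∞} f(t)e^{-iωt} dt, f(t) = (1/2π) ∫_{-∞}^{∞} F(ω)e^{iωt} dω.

F[g](ω) = \frac{\sqrt{2} i \sqrt{\pi} \left(- e^{\frac{3 \omega}{2}} + e^{3}\right) e^{- \frac{\omega^{2}}{8} - \frac{\omega}{4} - \frac{25}{8}}}{4}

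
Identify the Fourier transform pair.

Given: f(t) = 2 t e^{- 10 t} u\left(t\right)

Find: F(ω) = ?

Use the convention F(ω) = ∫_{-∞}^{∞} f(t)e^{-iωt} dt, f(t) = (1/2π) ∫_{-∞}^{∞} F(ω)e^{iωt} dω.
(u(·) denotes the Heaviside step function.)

F(ω) = \frac{2}{\left(i \omega + 10\right)^{2}}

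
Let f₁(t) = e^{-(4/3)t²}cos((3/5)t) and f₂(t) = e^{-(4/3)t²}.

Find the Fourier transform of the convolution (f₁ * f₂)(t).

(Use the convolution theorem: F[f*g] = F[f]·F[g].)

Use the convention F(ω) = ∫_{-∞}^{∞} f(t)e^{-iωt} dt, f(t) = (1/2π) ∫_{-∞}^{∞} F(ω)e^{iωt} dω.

F[f₁*f₂](ω) = \frac{3 \pi \left(e^{\frac{9 \omega}{20}} + 1\right) e^{- \frac{3 \omega^{2}}{8} - \frac{9 \omega}{40} - \frac{27}{400}}}{8}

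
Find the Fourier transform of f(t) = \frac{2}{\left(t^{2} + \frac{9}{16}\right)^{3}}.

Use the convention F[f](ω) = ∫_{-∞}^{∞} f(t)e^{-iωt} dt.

F(ω) = \frac{16 \pi \left(3 \omega^{2} + 12 \left|{\omega}\right| + 16\right) e^{- \frac{3 \left|{\omega}\right|}{4}}}{81}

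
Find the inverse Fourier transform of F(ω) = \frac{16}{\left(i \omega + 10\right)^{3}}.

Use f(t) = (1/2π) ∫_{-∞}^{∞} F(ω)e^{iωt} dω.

f(t) = 8 t^{2} e^{- 10 t} u\left(t\right)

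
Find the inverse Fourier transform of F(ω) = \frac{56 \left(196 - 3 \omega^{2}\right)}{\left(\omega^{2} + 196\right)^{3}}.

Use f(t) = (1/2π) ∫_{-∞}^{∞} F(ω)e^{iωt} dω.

f(t) = t^{2} e^{- 14 \left|{t}\right|}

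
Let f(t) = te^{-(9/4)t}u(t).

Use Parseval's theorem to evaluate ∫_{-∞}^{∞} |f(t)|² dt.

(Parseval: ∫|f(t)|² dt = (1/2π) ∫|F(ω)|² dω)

∫|f(t)|² dt = \frac{16}{729}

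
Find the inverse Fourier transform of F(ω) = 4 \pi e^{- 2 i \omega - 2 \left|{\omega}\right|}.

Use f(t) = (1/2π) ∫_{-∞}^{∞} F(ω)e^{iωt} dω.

f(t) = \frac{8}{\left(t - 2\right)^{2} + 4}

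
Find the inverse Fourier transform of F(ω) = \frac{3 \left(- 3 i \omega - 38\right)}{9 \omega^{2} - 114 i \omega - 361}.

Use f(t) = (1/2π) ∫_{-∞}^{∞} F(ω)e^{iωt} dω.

f(t) = \left(\frac{19 t}{3} + 1\right) e^{- \frac{19 t}{3}} u\left(t\right)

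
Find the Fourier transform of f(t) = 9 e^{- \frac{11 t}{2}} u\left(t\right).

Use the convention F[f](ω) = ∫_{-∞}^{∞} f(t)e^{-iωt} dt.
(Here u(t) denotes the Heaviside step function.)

F(ω) = \frac{18}{2 i \omega + 11}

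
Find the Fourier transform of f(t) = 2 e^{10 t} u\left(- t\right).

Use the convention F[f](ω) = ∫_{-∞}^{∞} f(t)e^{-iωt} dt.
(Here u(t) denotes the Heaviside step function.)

F(ω) = - \frac{2}{i \omega - 10}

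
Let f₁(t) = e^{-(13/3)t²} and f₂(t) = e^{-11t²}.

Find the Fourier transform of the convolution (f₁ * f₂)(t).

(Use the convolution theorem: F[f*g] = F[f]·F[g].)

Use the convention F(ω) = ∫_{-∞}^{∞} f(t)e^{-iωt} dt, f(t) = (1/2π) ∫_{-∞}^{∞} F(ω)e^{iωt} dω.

F[f₁*f₂](ω) = \frac{\sqrt{429} \pi e^{- \frac{23 \omega^{2}}{286}}}{143}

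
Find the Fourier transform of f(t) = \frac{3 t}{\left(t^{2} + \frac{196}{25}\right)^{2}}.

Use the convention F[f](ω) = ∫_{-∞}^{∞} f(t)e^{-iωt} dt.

F(ω) = - \frac{15 i \pi \omega e^{- \frac{14 \left|{\omega}\right|}{5}}}{28}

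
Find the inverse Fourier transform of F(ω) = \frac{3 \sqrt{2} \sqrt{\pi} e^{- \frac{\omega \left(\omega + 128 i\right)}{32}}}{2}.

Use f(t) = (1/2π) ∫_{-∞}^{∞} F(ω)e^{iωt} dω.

f(t) = 6 e^{- 8 \left(t - 4\right)^{2}}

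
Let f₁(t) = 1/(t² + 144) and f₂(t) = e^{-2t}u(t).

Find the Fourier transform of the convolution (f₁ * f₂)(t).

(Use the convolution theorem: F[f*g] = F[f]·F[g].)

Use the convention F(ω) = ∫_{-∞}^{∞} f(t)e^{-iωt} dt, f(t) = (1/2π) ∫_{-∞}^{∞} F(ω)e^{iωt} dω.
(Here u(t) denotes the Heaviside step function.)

F[f₁*f₂](ω) = \frac{\pi e^{- 12 \left|{\omega}\right|}}{12 \left(i \omega + 2\right)}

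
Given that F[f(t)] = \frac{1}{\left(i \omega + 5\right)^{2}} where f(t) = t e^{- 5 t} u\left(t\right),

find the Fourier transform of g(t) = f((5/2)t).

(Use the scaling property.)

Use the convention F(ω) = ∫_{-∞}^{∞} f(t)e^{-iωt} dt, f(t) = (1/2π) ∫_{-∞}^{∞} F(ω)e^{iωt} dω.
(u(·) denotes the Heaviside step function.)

F[g](ω) = \frac{10}{\left(2 i \omega + 25\right)^{2}}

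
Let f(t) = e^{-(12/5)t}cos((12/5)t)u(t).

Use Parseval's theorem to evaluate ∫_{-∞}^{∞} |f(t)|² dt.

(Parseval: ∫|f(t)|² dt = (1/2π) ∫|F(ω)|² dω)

∫|f(t)|² dt = \frac{5}{32}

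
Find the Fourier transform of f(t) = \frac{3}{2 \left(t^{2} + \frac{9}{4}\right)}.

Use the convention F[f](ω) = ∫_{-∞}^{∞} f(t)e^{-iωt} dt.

F(ω) = \pi e^{- \frac{3 \left|{\omega}\right|}{2}}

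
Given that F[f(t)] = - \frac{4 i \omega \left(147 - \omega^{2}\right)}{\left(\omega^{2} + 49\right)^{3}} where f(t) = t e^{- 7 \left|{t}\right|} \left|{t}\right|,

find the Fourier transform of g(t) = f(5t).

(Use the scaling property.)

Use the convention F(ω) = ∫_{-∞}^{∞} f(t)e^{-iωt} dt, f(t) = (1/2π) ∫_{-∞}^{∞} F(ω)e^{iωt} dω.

F[g](ω) = \frac{100 i \omega \left(\omega^{2} - 3675\right)}{\left(\omega^{2} + 1225\right)^{3}}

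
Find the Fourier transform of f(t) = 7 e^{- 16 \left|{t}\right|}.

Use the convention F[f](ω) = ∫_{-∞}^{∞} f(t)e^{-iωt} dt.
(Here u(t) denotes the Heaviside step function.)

F(ω) = \frac{224}{\omega^{2} + 256}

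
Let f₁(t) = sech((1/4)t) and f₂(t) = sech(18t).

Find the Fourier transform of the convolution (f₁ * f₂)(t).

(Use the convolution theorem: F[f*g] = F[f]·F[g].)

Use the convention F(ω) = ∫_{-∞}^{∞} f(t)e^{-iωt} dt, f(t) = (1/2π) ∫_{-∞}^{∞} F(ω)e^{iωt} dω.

F[f₁*f₂](ω) = \frac{2 \pi^{2}}{9 \cosh{\left(\frac{\pi \omega}{36} \right)} \cosh{\left(2 \pi \omega \right)}}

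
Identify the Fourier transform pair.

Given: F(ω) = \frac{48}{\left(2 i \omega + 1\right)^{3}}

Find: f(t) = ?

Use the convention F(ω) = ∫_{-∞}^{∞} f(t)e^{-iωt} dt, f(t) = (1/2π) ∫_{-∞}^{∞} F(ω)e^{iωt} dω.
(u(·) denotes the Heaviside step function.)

f(t) = 3 t^{2} e^{- \frac{t}{2}} u\left(t\right)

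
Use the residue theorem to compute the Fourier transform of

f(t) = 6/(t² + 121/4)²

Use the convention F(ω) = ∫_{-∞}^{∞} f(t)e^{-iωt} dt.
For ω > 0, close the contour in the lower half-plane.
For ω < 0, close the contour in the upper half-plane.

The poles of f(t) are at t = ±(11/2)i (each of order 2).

Let g(z) = f(z)e^{-iωz}; for large |z| the factor e^{-iωz} decays in the lower half-plane when ω > 0 and in the upper half-plane when ω < 0.

Case ω > 0 (lower half-plane, clockwise contour ⇒ F(ω) = -2πi·ΣRes):
  Res_{z = - \frac{11 i}{2}} g(z) = \frac{6 i \left(11 \omega + 2\right) e^{- \frac{11 \omega}{2}}}{1331} (pole of order 2)
  F(ω) = -2πi·ΣRes = \frac{12 \pi \left(11 \omega + 2\right) e^{- \frac{11 \omega}{2}}}{1331}

Case ω < 0 (upper half-plane, counterclockwise contour ⇒ F(ω) = +2πi·ΣRes):
  Res_{z = \frac{11 i}{2}} g(z) = \frac{6 i \left(11 \omega - 2\right) e^{\frac{11 \omega}{2}}}{1331} (pole of order 2)
  F(ω) = 2πi·ΣRes = \frac{12 \pi \left(2 - 11 \omega\right) e^{\frac{11 \omega}{2}}}{1331}

Both cases combine into a single formula in |ω|:

F(ω) = \frac{12 \pi \left(11 \left|{\omega}\right| + 2\right) e^{- \frac{11 \left|{\omega}\right|}{2}}}{1331}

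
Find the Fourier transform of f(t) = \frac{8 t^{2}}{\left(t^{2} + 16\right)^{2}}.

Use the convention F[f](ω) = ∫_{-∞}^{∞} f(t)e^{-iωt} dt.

F(ω) = \pi \left(1 - 4 \left|{\omega}\right|\right) e^{- 4 \left|{\omega}\right|}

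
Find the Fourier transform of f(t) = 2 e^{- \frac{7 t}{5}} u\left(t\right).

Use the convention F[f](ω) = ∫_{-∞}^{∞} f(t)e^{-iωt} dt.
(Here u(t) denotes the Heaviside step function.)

F(ω) = \frac{10}{5 i \omega + 7}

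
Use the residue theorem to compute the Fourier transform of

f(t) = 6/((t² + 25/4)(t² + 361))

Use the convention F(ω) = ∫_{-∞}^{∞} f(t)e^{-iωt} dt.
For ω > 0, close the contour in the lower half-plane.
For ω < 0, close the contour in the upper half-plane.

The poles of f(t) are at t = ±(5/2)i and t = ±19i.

Let g(z) = f(z)e^{-iωz}; for large |z| the factor e^{-iωz} decays in the lower half-plane when ω > 0 and in the upper half-plane when ω < 0.

Case ω > 0 (lower half-plane, clockwise contour ⇒ F(ω) = -2πi·ΣRes):
  Res_{z = - \frac{5 i}{2}} g(z) = \frac{8 i e^{- \frac{5 \omega}{2}}}{2365}
  Res_{z = - 19 i} g(z) = - \frac{4 i e^{- 19 \omega}}{8987}
  F(ω) = -2πi·ΣRes = - \frac{8 \pi e^{- 19 \omega}}{8987} + \frac{16 \pi e^{- \frac{5 \omega}{2}}}{2365}

Case ω < 0 (upper half-plane, counterclockwise contour ⇒ F(ω) = +2πi·ΣRes):
  Res_{z = \frac{5 i}{2}} g(z) = - \frac{8 i e^{\frac{5 \omega}{2}}}{2365}
  Res_{z = 19 i} g(z) = \frac{4 i e^{19 \omega}}{8987}
  F(ω) = 2πi·ΣRes = \frac{8 \pi \left(38 e^{\frac{5 \omega}{2}} - 5 e^{19 \omega}\right)}{44935}

Both cases combine into a single formula in |ω|:

F(ω) = - \frac{8 \pi e^{- 19 \left|{\omega}\right|}}{8987} + \frac{16 \pi e^{- \frac{5 \left|{\omega}\right|}{2}}}{2365}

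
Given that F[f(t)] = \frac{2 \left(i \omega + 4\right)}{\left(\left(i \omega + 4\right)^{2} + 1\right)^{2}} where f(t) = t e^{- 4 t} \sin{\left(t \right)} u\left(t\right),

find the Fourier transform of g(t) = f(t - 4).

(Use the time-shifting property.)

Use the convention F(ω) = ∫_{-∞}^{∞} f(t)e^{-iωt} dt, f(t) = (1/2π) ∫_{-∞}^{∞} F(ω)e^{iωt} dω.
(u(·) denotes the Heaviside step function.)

F[g](ω) = \frac{2 \left(i \omega + 4\right) e^{- 4 i \omega}}{\left(\left(i \omega + 4\right)^{2} + 1\right)^{2}}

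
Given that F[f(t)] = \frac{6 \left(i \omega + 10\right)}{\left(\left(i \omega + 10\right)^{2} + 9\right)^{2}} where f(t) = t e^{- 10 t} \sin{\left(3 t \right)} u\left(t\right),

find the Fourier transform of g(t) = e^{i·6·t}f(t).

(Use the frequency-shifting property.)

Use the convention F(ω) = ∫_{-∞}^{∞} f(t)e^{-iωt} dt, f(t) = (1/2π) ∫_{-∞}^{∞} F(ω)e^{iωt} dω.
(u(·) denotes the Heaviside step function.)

F[g](ω) = \frac{6 \left(i \left(\omega - 6\right) + 10\right)}{\left(\left(i \left(\omega - 6\right) + 10\right)^{2} + 9\right)^{2}}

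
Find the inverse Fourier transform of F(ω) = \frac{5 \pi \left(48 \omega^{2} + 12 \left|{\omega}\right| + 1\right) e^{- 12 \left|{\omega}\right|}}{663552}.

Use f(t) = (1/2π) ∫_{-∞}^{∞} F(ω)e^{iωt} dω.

f(t) = \frac{5}{\left(t^{2} + 144\right)^{3}}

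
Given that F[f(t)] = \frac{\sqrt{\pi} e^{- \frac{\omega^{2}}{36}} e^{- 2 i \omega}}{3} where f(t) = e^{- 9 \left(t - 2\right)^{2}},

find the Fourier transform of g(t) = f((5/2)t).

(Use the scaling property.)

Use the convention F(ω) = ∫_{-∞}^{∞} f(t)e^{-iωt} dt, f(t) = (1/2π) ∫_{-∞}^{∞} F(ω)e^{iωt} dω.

F[g](ω) = \frac{2 \sqrt{\pi} e^{- \frac{\omega \left(\omega + 180 i\right)}{225}}}{15}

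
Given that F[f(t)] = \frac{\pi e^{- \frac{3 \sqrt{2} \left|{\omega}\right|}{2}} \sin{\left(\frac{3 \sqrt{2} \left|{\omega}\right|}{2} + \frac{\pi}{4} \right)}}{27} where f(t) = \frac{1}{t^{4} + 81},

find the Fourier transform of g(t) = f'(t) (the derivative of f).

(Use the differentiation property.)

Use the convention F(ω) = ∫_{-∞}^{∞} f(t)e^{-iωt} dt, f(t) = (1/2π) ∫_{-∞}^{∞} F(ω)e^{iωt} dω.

F[g](ω) = \frac{i \pi \omega e^{- \frac{3 \sqrt{2} \left|{\omega}\right|}{2}} \sin{\left(\frac{3 \sqrt{2} \left|{\omega}\right|}{2} + \frac{\pi}{4} \right)}}{27}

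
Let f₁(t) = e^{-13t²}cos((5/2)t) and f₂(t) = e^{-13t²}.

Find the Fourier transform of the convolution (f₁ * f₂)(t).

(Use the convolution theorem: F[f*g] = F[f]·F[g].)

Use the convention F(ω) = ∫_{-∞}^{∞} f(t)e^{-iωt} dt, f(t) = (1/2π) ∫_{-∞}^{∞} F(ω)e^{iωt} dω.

F[f₁*f₂](ω) = \frac{\pi \left(e^{\frac{5 \omega}{26}} + 1\right) e^{- \frac{\omega^{2}}{26} - \frac{5 \omega}{52} - \frac{25}{208}}}{26}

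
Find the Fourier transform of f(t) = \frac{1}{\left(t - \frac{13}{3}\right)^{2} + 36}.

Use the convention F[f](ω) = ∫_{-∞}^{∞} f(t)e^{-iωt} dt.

F(ω) = \frac{\pi e^{- \frac{13 i \omega}{3} - 6 \left|{\omega}\right|}}{6}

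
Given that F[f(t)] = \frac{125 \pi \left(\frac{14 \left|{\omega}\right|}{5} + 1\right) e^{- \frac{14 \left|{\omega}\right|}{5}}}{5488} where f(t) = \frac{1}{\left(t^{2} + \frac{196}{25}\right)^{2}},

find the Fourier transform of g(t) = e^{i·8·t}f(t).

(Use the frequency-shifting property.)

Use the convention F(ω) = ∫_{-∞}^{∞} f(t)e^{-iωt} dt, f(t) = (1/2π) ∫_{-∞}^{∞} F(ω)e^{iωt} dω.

F[g](ω) = \frac{25 \pi \left(14 \left|{\omega - 8}\right| + 5\right) e^{- \frac{14 \left|{\omega - 8}\right|}{5}}}{5488}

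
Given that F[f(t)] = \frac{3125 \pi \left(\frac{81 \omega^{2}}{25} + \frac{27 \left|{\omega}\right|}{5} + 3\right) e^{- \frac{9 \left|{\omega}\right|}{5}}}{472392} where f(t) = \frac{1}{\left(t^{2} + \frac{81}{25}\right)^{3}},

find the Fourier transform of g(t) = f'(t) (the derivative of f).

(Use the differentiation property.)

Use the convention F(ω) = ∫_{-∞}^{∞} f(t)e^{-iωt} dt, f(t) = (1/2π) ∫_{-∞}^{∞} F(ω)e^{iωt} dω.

F[g](ω) = \frac{125 i \pi \omega \left(27 \omega^{2} + 45 \left|{\omega}\right| + 25\right) e^{- \frac{9 \left|{\omega}\right|}{5}}}{157464}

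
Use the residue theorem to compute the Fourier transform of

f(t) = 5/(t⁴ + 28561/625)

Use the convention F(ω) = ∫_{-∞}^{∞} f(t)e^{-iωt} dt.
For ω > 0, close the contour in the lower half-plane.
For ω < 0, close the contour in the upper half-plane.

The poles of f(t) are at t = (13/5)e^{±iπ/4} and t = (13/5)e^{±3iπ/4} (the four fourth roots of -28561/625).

Let g(z) = f(z)e^{-iωz}; for large |z| the factor e^{-iωz} decays in the lower half-plane when ω > 0 and in the upper half-plane when ω < 0.

Case ω > 0 (lower half-plane, clockwise contour ⇒ F(ω) = -2πi·ΣRes):
  Res_{z = - \frac{13 \sqrt{2}}{10} - \frac{13 \sqrt{2} i}{10}} g(z) = \frac{625 \sqrt{2} i \left(1 - i\right) e^{\frac{13 \sqrt{2} \omega \left(-1 + i\right)}{10}}}{17576}
  Res_{z = \frac{13 \sqrt{2}}{10} - \frac{13 \sqrt{2} i}{10}} g(z) = \frac{625 \sqrt{2} i \left(1 + i\right) e^{- \frac{13 \sqrt{2} \omega \left(1 + i\right)}{10}}}{17576}
  F(ω) = -2πi·ΣRes = \frac{625 \sqrt{2} \pi \left(1 - i\right) \left(e^{\frac{13 \sqrt{2} i \omega}{5}} + i\right) e^{- \frac{13 \sqrt{2} \omega \left(1 + i\right)}{10}}}{8788} = \frac{625 \pi e^{- \frac{13 \sqrt{2} \omega}{10}} \sin{\left(\frac{13 \sqrt{2} \omega}{10} + \frac{\pi}{4} \right)}}{2197}

Case ω < 0 (upper half-plane, counterclockwise contour ⇒ F(ω) = +2πi·ΣRes):
  Res_{z = \frac{13 \sqrt{2}}{10} + \frac{13 \sqrt{2} i}{10}} g(z) = \frac{625 \sqrt{2} i \left(-1 + i\right) e^{\frac{13 \sqrt{2} \omega \left(1 - i\right)}{10}}}{17576}
  Res_{z = - \frac{13 \sqrt{2}}{10} + \frac{13 \sqrt{2} i}{10}} g(z) = \frac{625 \sqrt{2} \left(1 - i\right) e^{\frac{13 \sqrt{2} \omega \left(1 + i\right)}{10}}}{17576}
  F(ω) = 2πi·ΣRes = - \frac{625 \sqrt{2} i \pi \left(i \left(1 - i\right) e^{\frac{13 \sqrt{2} \omega \left(1 - i\right)}{10}} - \left(1 - i\right) e^{\frac{13 \sqrt{2} \omega \left(1 + i\right)}{10}}\right)}{8788} = \frac{625 \pi e^{\frac{13 \sqrt{2} \omega}{10}} \cos{\left(\frac{13 \sqrt{2} \omega}{10} + \frac{\pi}{4} \right)}}{2197}

Both cases combine into a single formula in |ω|:

F(ω) = \frac{625 \pi e^{- \frac{13 \sqrt{2} \left|{\omega}\right|}{10}} \sin{\left(\frac{13 \sqrt{2} \left|{\omega}\right|}{10} + \frac{\pi}{4} \right)}}{2197}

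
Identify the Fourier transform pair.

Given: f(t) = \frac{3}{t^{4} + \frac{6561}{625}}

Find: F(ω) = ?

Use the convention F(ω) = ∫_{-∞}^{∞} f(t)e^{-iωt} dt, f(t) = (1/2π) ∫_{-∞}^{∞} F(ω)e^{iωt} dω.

F(ω) = \frac{125 \pi e^{- \frac{9 \sqrt{2} \left|{\omega}\right|}{10}} \sin{\left(\frac{9 \sqrt{2} \left|{\omega}\right|}{10} + \frac{\pi}{4} \right)}}{243}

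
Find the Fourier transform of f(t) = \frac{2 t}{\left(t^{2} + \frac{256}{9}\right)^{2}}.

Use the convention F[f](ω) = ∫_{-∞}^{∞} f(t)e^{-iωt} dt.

F(ω) = - \frac{3 i \pi \omega e^{- \frac{16 \left|{\omega}\right|}{3}}}{16}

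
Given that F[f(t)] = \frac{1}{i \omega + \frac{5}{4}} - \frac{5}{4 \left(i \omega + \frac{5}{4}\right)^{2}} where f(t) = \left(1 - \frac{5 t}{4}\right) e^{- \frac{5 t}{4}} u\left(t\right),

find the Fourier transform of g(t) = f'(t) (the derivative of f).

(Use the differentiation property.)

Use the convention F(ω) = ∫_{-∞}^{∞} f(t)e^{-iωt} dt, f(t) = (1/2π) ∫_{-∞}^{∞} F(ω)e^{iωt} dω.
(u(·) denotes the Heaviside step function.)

F[g](ω) = \frac{16 \omega^{2}}{16 \omega^{2} - 40 i \omega - 25}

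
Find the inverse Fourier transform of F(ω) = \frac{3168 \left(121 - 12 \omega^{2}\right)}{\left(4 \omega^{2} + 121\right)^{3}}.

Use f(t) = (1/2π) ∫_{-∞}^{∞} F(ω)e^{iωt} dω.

f(t) = 9 t^{2} e^{- \frac{11 \left|{t}\right|}{2}}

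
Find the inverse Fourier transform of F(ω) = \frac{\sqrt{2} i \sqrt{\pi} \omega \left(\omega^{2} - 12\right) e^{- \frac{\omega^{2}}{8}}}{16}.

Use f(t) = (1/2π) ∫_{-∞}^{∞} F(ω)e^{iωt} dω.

f(t) = 8 t^{3} e^{- 2 t^{2}}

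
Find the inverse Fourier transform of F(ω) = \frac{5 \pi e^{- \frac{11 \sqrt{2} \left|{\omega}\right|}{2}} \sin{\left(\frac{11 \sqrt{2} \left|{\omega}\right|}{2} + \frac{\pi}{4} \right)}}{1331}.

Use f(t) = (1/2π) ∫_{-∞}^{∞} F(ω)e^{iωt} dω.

f(t) = \frac{5}{t^{4} + 14641}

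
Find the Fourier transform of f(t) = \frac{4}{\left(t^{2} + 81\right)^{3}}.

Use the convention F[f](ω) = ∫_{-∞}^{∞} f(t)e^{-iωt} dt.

F(ω) = \frac{\pi \left(27 \omega^{2} + 9 \left|{\omega}\right| + 1\right) e^{- 9 \left|{\omega}\right|}}{39366}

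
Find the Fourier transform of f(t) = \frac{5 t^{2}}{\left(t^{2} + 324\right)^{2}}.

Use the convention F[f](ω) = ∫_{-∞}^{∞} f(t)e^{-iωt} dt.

F(ω) = \frac{5 \pi \left(1 - 18 \left|{\omega}\right|\right) e^{- 18 \left|{\omega}\right|}}{36}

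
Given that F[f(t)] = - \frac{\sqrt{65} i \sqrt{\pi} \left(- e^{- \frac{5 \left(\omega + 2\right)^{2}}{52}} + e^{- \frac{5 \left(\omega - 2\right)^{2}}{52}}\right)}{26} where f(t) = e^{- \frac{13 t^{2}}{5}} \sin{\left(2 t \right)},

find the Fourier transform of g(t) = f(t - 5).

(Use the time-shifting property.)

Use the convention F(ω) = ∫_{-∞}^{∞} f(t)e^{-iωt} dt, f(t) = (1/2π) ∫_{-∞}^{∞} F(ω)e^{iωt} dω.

F[g](ω) = \frac{\sqrt{65} i \sqrt{\pi} \left(1 - e^{\frac{10 \omega}{13}}\right) e^{- \frac{5 \omega^{2}}{52} - \frac{5 \omega}{13} - 5 i \omega - \frac{5}{13}}}{26}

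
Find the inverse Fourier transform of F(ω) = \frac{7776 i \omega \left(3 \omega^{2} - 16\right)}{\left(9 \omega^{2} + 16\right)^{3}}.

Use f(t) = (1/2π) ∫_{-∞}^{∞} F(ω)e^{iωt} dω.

f(t) = 8 t e^{- \frac{4 \left|{t}\right|}{3}} \left|{t}\right|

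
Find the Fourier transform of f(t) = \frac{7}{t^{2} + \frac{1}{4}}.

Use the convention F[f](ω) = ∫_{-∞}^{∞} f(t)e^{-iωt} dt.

F(ω) = 14 \pi e^{- \frac{\left|{\omega}\right|}{2}}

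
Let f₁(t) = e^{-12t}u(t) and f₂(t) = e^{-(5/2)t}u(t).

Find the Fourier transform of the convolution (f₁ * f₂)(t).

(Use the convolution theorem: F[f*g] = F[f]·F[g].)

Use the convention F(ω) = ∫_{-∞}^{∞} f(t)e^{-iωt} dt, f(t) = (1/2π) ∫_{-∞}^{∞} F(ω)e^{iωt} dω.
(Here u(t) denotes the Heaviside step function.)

F[f₁*f₂](ω) = \frac{2}{\left(i \omega + 12\right) \left(2 i \omega + 5\right)}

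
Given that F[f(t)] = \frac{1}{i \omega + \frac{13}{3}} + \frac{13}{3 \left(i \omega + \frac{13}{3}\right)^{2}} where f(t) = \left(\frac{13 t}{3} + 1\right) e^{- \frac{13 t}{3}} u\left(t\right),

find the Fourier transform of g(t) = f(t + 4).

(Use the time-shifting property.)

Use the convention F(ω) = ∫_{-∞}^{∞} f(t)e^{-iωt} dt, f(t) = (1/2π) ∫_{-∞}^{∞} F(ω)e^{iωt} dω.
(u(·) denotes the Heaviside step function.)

F[g](ω) = \frac{\left(- 9 i \omega - 78\right) e^{4 i \omega}}{9 \omega^{2} - 78 i \omega - 169}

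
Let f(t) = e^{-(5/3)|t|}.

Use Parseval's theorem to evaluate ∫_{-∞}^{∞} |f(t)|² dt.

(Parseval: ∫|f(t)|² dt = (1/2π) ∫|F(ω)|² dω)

∫|f(t)|² dt = \frac{3}{5}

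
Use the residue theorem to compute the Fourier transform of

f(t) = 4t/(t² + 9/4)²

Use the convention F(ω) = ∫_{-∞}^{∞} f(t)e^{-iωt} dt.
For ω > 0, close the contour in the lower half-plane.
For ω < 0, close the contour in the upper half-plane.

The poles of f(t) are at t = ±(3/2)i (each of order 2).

Let g(z) = f(z)e^{-iωz}; for large |z| the factor e^{-iωz} decays in the lower half-plane when ω > 0 and in the upper half-plane when ω < 0.

Case ω > 0 (lower half-plane, clockwise contour ⇒ F(ω) = -2πi·ΣRes):
  Res_{z = - \frac{3 i}{2}} g(z) = \frac{2 \omega e^{- \frac{3 \omega}{2}}}{3} (pole of order 2)
  F(ω) = -2πi·ΣRes = - \frac{4 i \pi \omega e^{- \frac{3 \omega}{2}}}{3}

Case ω < 0 (upper half-plane, counterclockwise contour ⇒ F(ω) = +2πi·ΣRes):
  Res_{z = \frac{3 i}{2}} g(z) = - \frac{2 \omega e^{\frac{3 \omega}{2}}}{3} (pole of order 2)
  F(ω) = 2πi·ΣRes = - \frac{4 i \pi \omega e^{\frac{3 \omega}{2}}}{3}

Both cases combine into a single formula in |ω|:

F(ω) = - \frac{4 i \pi \omega e^{- \frac{3 \left|{\omega}\right|}{2}}}{3}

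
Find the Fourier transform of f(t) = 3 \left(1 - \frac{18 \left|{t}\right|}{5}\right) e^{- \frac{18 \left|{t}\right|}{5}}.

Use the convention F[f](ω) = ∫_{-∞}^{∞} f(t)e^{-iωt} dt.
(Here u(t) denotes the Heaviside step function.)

F(ω) = \frac{27000 \omega^{2}}{\left(25 \omega^{2} + 324\right)^{2}}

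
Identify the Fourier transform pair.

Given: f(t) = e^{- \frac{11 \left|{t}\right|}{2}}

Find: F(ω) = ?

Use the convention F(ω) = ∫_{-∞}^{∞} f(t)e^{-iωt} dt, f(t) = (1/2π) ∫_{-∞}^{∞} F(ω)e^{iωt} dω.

F(ω) = \frac{44}{4 \omega^{2} + 121}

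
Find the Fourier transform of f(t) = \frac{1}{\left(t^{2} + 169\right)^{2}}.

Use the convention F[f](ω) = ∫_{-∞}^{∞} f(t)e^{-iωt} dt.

F(ω) = \frac{\pi \left(13 \left|{\omega}\right| + 1\right) e^{- 13 \left|{\omega}\right|}}{4394}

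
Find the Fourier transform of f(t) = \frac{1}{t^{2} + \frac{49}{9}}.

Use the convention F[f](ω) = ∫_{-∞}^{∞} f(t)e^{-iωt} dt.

F(ω) = \frac{3 \pi e^{- \frac{7 \left|{\omega}\right|}{3}}}{7}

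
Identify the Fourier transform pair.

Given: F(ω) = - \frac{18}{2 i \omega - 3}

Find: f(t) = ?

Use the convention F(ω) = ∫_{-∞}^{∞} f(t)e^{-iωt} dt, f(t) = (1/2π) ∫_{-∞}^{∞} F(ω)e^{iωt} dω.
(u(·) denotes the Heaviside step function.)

f(t) = 9 e^{\frac{3 t}{2}} u\left(- t\right)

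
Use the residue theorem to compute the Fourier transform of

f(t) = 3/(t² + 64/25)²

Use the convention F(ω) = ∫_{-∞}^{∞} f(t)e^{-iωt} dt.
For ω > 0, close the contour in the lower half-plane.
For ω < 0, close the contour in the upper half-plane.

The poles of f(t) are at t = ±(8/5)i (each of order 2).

Let g(z) = f(z)e^{-iωz}; for large |z| the factor e^{-iωz} decays in the lower half-plane when ω > 0 and in the upper half-plane when ω < 0.

Case ω > 0 (lower half-plane, clockwise contour ⇒ F(ω) = -2πi·ΣRes):
  Res_{z = - \frac{8 i}{5}} g(z) = \frac{75 i \left(8 \omega + 5\right) e^{- \frac{8 \omega}{5}}}{2048} (pole of order 2)
  F(ω) = -2πi·ΣRes = \frac{75 \pi \left(8 \omega + 5\right) e^{- \frac{8 \omega}{5}}}{1024}

Case ω < 0 (upper half-plane, counterclockwise contour ⇒ F(ω) = +2πi·ΣRes):
  Res_{z = \frac{8 i}{5}} g(z) = \frac{75 i \left(8 \omega - 5\right) e^{\frac{8 \omega}{5}}}{2048} (pole of order 2)
  F(ω) = 2πi·ΣRes = \frac{75 \pi \left(5 - 8 \omega\right) e^{\frac{8 \omega}{5}}}{1024}

Both cases combine into a single formula in |ω|:

F(ω) = \frac{75 \pi \left(8 \left|{\omega}\right| + 5\right) e^{- \frac{8 \left|{\omega}\right|}{5}}}{1024}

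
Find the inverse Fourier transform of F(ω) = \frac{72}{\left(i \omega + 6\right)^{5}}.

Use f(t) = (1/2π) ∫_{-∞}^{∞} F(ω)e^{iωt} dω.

f(t) = 3 t^{4} e^{- 6 t} u\left(t\right)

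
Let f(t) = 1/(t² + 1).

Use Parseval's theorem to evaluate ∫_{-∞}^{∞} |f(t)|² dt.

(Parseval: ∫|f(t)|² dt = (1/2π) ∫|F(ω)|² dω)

∫|f(t)|² dt = \frac{\pi}{2}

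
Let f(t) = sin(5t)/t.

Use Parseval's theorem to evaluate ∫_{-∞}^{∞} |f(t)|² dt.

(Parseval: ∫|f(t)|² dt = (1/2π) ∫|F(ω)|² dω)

∫|f(t)|² dt = 5 \pi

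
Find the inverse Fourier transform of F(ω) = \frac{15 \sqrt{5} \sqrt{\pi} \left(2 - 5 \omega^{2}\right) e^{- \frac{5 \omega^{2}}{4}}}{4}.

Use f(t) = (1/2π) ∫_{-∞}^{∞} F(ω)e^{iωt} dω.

f(t) = 3 t^{2} e^{- \frac{t^{2}}{5}}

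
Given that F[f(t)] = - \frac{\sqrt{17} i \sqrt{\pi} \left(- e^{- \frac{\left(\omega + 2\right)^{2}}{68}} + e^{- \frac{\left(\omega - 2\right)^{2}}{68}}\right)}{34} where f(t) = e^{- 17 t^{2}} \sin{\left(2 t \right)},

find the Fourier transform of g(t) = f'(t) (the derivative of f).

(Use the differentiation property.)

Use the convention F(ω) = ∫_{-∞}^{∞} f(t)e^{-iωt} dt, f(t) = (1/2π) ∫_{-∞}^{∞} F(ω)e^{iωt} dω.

F[g](ω) = \frac{\sqrt{17} \sqrt{\pi} \omega \left(e^{\frac{2 \omega}{17}} - 1\right) e^{- \frac{\omega^{2}}{68} - \frac{\omega}{17} - \frac{1}{17}}}{34}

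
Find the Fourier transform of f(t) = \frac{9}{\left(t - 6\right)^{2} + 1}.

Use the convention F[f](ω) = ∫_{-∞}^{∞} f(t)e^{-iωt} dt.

F(ω) = 9 \pi e^{- 6 i \omega - \left|{\omega}\right|}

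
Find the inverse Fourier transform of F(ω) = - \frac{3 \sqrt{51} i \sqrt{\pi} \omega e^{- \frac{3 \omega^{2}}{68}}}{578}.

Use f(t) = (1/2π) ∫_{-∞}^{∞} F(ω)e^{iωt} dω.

f(t) = t e^{- \frac{17 t^{2}}{3}}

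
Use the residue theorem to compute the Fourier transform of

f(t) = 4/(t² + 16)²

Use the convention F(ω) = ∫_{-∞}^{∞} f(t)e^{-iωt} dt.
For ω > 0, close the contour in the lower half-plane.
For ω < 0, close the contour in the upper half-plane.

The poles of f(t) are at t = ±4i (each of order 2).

Let g(z) = f(z)e^{-iωz}; for large |z| the factor e^{-iωz} decays in the lower half-plane when ω > 0 and in the upper half-plane when ω < 0.

Case ω > 0 (lower half-plane, clockwise contour ⇒ F(ω) = -2πi·ΣRes):
  Res_{z = - 4 i} g(z) = \frac{i \left(4 \omega + 1\right) e^{- 4 \omega}}{64} (pole of order 2)
  F(ω) = -2πi·ΣRes = \frac{\pi \left(4 \omega + 1\right) e^{- 4 \omega}}{32}

Case ω < 0 (upper half-plane, counterclockwise contour ⇒ F(ω) = +2πi·ΣRes):
  Res_{z = 4 i} g(z) = \frac{i \left(4 \omega - 1\right) e^{4 \omega}}{64} (pole of order 2)
  F(ω) = 2πi·ΣRes = \frac{\pi \left(1 - 4 \omega\right) e^{4 \omega}}{32}

Both cases combine into a single formula in |ω|:

F(ω) = \frac{\pi \left(4 \left|{\omega}\right| + 1\right) e^{- 4 \left|{\omega}\right|}}{32}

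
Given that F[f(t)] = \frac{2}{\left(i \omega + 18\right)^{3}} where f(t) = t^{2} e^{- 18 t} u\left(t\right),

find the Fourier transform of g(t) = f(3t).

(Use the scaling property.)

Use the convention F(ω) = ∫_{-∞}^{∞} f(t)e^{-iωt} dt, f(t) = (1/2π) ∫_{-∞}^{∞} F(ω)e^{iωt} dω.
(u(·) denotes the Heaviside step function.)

F[g](ω) = \frac{18}{\left(i \omega + 54\right)^{3}}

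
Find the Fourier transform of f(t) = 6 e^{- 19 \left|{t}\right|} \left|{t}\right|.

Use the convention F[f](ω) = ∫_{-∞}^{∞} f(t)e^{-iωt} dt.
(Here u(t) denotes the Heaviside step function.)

F(ω) = \frac{12 \left(361 - \omega^{2}\right)}{\left(\omega^{2} + 361\right)^{2}}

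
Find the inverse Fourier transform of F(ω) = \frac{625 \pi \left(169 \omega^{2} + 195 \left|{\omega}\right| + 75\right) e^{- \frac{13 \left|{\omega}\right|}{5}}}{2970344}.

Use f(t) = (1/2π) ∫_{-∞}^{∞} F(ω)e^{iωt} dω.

f(t) = \frac{5}{\left(t^{2} + \frac{169}{25}\right)^{3}}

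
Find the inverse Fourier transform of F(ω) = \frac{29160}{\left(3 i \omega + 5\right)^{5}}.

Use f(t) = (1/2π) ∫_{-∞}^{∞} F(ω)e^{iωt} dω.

f(t) = 5 t^{4} e^{- \frac{5 t}{3}} u\left(t\right)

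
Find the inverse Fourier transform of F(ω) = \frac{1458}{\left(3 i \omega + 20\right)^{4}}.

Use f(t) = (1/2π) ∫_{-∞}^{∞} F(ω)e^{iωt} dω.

f(t) = 3 t^{3} e^{- \frac{20 t}{3}} u\left(t\right)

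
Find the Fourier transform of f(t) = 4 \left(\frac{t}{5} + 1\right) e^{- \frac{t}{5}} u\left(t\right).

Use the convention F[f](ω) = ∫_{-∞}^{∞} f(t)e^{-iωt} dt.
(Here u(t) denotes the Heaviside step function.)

F(ω) = \frac{20 \left(- 5 i \omega - 2\right)}{25 \omega^{2} - 10 i \omega - 1}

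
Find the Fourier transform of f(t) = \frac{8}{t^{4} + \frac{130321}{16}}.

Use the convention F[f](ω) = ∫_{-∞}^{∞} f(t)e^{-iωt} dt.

F(ω) = \frac{64 \pi e^{- \frac{19 \sqrt{2} \left|{\omega}\right|}{4}} \sin{\left(\frac{19 \sqrt{2} \left|{\omega}\right|}{4} + \frac{\pi}{4} \right)}}{6859}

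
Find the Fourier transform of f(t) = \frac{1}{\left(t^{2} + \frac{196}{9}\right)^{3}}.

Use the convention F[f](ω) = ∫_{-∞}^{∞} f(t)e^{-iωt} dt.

F(ω) = \frac{27 \pi \left(196 \omega^{2} + 126 \left|{\omega}\right| + 27\right) e^{- \frac{14 \left|{\omega}\right|}{3}}}{4302592}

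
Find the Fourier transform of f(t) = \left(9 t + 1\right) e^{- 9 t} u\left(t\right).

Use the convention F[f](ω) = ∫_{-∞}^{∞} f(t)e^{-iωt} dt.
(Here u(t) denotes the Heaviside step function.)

F(ω) = \frac{- i \omega - 18}{\omega^{2} - 18 i \omega - 81}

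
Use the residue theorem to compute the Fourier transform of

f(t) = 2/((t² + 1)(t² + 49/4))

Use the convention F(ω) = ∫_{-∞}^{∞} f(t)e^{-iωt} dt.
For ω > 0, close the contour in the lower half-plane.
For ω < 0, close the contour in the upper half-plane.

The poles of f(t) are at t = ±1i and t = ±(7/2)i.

Let g(z) = f(z)e^{-iωz}; for large |z| the factor e^{-iωz} decays in the lower half-plane when ω > 0 and in the upper half-plane when ω < 0.

Case ω > 0 (lower half-plane, clockwise contour ⇒ F(ω) = -2πi·ΣRes):
  Res_{z = - i} g(z) = \frac{4 i e^{- \omega}}{45}
  Res_{z = - \frac{7 i}{2}} g(z) = - \frac{8 i e^{- \frac{7 \omega}{2}}}{315}
  F(ω) = -2πi·ΣRes = \frac{8 \pi e^{- \omega}}{45} - \frac{16 \pi e^{- \frac{7 \omega}{2}}}{315}

Case ω < 0 (upper half-plane, counterclockwise contour ⇒ F(ω) = +2πi·ΣRes):
  Res_{z = i} g(z) = - \frac{4 i e^{\omega}}{45}
  Res_{z = \frac{7 i}{2}} g(z) = \frac{8 i e^{\frac{7 \omega}{2}}}{315}
  F(ω) = 2πi·ΣRes = \frac{8 \pi \left(- 2 e^{\frac{7 \omega}{2}} + 7 e^{\omega}\right)}{315}

Both cases combine into a single formula in |ω|:

F(ω) = \frac{8 \pi e^{- \left|{\omega}\right|}}{45} - \frac{16 \pi e^{- \frac{7 \left|{\omega}\right|}{2}}}{315}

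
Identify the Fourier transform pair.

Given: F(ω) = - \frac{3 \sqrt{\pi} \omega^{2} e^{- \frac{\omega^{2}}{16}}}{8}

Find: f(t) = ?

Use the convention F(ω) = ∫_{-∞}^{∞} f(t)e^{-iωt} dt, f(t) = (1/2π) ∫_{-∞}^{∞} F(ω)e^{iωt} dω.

f(t) = 3 \left(16 t^{2} - 2\right) e^{- 4 t^{2}}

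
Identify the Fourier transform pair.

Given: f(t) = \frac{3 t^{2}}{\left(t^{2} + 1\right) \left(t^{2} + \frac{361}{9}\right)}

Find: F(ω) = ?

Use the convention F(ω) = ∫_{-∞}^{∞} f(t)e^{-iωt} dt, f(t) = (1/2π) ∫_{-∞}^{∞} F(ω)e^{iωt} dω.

F(ω) = - \frac{27 \pi e^{- \left|{\omega}\right|}}{352} + \frac{171 \pi e^{- \frac{19 \left|{\omega}\right|}{3}}}{352}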